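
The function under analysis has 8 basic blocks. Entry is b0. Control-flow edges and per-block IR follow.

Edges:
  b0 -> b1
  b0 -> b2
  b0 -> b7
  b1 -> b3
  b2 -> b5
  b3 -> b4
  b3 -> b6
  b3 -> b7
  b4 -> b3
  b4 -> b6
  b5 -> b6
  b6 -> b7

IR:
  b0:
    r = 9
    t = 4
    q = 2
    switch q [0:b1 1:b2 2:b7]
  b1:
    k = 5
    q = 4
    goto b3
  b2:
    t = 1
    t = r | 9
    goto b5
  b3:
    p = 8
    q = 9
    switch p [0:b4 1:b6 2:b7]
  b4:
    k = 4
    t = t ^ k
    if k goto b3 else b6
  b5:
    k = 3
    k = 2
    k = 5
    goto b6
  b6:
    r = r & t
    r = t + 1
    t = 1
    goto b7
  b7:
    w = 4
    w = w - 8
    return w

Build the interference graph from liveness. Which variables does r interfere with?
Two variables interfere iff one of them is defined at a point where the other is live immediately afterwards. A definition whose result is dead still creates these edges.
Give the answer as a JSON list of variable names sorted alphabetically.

Answer: ["k", "p", "q", "t"]

Derivation:
Per-block:
  b0: {q,r,t} / ∅
  b1: {k,q} / ∅
  b2: {t} / {r}
  b3: {p,q} / ∅
  b4: {k,t} / {t}
  b5: {k} / ∅
  b6: {r,t} / {r,t}
  b7: {w} / ∅

Liveness:
  b0: in=∅ out={r,t}
  b1: in={r,t} out={r,t}
  b2: in={r} out={r,t}
  b3: in={r,t} out={r,t}
  b4: in={r,t} out={r,t}
  b5: in={r,t} out={r,t}
  b6: in={r,t} out=∅
  b7: in=∅ out=∅

Interfere edges:
  k — {r,t}
  p — {q,r,t}
  q — {p,r,t}
  r — {k,p,q,t}
  t — {k,p,q,r}
  w — ∅

N(r) = ["k", "p", "q", "t"]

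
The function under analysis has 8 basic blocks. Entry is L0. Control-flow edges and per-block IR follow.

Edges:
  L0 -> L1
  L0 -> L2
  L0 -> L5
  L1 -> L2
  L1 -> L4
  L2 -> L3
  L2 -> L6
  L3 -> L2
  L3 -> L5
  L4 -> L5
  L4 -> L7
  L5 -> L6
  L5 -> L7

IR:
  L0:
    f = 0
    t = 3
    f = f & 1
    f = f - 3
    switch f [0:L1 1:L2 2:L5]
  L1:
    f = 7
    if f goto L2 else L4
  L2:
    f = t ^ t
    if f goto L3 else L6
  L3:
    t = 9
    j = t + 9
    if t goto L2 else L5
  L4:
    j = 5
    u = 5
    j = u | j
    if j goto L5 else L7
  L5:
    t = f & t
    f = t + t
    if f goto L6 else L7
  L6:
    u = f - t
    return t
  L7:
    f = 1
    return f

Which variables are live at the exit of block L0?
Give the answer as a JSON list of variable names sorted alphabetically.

Per-block:
  L0: {f,t} / ∅
  L1: {f} / ∅
  L2: {f} / {t}
  L3: {j,t} / ∅
  L4: {j,u} / ∅
  L5: {f,t} / {f,t}
  L6: {u} / {f,t}
  L7: {f} / ∅

Live sets:
  L0: in=∅ out={f,t}
  L1: in={t} out={f,t}
  L2: in={t} out={f,t}
  L3: in={f} out={f,t}
  L4: in={f,t} out={f,t}
  L5: in={f,t} out={f,t}
  L6: in={f,t} out=∅
  L7: in=∅ out=∅

live-out(L0) = ["f", "t"]

Answer: ["f", "t"]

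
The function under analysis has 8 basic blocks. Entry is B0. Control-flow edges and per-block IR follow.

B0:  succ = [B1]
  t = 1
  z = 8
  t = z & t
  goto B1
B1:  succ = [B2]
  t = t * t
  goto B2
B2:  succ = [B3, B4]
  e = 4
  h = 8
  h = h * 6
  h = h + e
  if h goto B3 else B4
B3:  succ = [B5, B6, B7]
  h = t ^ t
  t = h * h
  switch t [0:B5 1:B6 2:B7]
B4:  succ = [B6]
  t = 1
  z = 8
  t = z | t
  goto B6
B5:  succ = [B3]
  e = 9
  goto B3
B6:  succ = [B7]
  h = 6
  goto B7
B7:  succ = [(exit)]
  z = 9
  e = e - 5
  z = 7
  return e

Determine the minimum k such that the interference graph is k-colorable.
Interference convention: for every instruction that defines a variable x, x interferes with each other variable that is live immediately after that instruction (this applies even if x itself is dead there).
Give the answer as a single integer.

Per-block:
  B0 def {t,z} use ∅
  B1 def {t} use {t}
  B2 def {e,h} use ∅
  B3 def {h,t} use {t}
  B4 def {t,z} use ∅
  B5 def {e} use ∅
  B6 def {h} use ∅
  B7 def {e,z} use {e}

Liveness:
  B0 li=∅ lo={t}
  B1 li={t} lo={t}
  B2 li={t} lo={e,t}
  B3 li={e,t} lo={e,t}
  B4 li={e} lo={e}
  B5 li={t} lo={e,t}
  B6 li={e} lo={e}
  B7 li={e} lo=∅

Interfere edges:
  e↔{h,t,z}
  h↔{e,t}
  t↔{e,h,z}
  z↔{e,t}

Colouring:
  {e,h,t} pairwise interfere (3-clique) ⇒ χ ≥ 3
  3-colouring: c0={e}  c1={t}  c2={h,z}
  χ = 3

Answer: 3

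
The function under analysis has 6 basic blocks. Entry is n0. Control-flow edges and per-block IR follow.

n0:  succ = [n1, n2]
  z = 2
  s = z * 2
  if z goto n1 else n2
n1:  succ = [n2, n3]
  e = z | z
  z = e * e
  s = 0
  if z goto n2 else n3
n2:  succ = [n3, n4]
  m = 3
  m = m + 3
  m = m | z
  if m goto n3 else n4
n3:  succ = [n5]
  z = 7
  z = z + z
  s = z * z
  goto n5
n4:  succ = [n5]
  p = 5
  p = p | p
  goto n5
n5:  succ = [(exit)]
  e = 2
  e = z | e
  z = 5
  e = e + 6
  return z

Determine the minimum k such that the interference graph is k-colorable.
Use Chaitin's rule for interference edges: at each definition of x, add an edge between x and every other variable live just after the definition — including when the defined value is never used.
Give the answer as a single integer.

def/use:
  n0 def {s,z} use ∅
  n1 def {e,s,z} use {z}
  n2 def {m} use {z}
  n3 def {s,z} use ∅
  n4 def {p} use ∅
  n5 def {e,z} use {z}

Live sets:
  n0: in=∅ out={z}
  n1: in={z} out={z}
  n2: in={z} out={z}
  n3: in=∅ out={z}
  n4: in={z} out={z}
  n5: in={z} out=∅

Interfere edges:
  e: {z}
  m: {z}
  p: {z}
  s: {z}
  z: {e,m,p,s}

Registers:
  lower bound: {e,z} mutually conflict ⇒ χ ≥ 2
  assign e→r1 m→r1 p→r1 s→r1 z→r0 — no edge inside a register ⇒ χ ≤ 2
  χ = 2

Answer: 2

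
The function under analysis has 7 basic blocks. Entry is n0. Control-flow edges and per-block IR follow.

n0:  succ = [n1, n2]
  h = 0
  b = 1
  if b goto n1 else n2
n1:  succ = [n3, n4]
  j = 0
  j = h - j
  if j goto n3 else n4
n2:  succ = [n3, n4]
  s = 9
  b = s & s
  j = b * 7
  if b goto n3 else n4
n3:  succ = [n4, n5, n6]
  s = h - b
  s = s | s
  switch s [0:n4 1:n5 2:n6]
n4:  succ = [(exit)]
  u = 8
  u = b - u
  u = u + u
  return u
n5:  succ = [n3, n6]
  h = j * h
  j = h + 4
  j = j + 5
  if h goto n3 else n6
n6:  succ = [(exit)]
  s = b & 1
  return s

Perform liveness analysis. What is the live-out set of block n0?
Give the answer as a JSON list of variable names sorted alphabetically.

def/use:
  n0: def={b,h} ue=∅
  n1: def={j} ue={h}
  n2: def={b,j,s} ue=∅
  n3: def={s} ue={b,h}
  n4: def={u} ue={b}
  n5: def={h,j} ue={h,j}
  n6: def={s} ue={b}

Live sets:
  live n0: ∅→{b,h}
  live n1: {b,h}→{b,h,j}
  live n2: {h}→{b,h,j}
  live n3: {b,h,j}→{b,h,j}
  live n4: {b}→∅
  live n5: {b,h,j}→{b,h,j}
  live n6: {b}→∅

live-out(n0) = ["b", "h"]

Answer: ["b", "h"]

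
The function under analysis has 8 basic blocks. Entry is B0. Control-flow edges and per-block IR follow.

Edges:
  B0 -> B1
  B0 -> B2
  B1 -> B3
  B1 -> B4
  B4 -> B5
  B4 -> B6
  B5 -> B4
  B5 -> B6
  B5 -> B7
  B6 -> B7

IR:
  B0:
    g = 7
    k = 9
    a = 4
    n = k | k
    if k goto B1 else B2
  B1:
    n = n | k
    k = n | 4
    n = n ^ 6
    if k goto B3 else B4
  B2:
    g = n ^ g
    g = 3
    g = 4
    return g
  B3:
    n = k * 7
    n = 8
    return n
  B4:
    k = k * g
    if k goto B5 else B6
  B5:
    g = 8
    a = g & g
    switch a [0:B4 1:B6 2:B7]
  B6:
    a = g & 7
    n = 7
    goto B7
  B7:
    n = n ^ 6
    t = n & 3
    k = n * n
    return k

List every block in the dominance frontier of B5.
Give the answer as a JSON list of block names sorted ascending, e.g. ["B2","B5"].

idom tree: B1←B0 B2←B0 B3←B1 B4←B1 B5←B4 B6←B4 B7←B4
Join-block Dom:
  B4: preds {B1,B5}: {B0,B1} ∩ {B0,B1,B4,B5} = {B0,B1}; idom=B1
  B6: preds {B4,B5}: {B0,B1,B4} ∩ {B0,B1,B4,B5} = {B0,B1,B4}; idom=B4
  B7: preds {B5,B6}: {B0,B1,B4,B5} ∩ {B0,B1,B4,B6} = {B0,B1,B4}; idom=B4

DF derivation:
  join B4 pred B1: · stop@B1
  join B4 pred B5: B5→B4 stop@B1
  join B6 pred B4: · stop@B4
  join B6 pred B5: B5 stop@B4
  join B7 pred B5: B5 stop@B4
  join B7 pred B6: B6 stop@B4
  B0 → ∅
  B1 → ∅
  B2 → ∅
  B3 → ∅
  B4 → {B4}
  B5 → {B4,B6,B7}
  B6 → {B7}
  B7 → ∅

DF(B5) = ["B4", "B6", "B7"]

Answer: ["B4", "B6", "B7"]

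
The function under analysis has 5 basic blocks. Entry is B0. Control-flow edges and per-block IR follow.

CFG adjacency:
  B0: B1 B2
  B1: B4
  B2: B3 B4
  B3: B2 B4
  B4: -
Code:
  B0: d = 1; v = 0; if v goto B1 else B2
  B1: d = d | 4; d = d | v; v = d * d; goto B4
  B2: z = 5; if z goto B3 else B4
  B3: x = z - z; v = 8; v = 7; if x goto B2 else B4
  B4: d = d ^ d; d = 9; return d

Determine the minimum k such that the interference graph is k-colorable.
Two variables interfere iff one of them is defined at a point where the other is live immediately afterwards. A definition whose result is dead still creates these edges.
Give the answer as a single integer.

Answer: 3

Working:
Block summaries:
  B0: def={d,v} ue=∅
  B1: def={d,v} ue={d,v}
  B2: def={z} ue=∅
  B3: def={v,x} ue={z}
  B4: def={d} ue={d}

Backward fixpoint:
  live B0: ∅→{d,v}
  live B1: {d,v}→{d}
  live B2: {d}→{d,z}
  live B3: {d,z}→{d}
  live B4: {d}→∅

Conflict graph:
  d↔{v,x,z}
  v↔{d,x}
  x↔{d,v}
  z↔{d}

Colouring:
  {d,v,x} pairwise interfere (3-clique) ⇒ χ ≥ 3
  assign d→c0 v→c1 x→c2 z→c1 — no edge inside a register ⇒ χ ≤ 3
  χ = 3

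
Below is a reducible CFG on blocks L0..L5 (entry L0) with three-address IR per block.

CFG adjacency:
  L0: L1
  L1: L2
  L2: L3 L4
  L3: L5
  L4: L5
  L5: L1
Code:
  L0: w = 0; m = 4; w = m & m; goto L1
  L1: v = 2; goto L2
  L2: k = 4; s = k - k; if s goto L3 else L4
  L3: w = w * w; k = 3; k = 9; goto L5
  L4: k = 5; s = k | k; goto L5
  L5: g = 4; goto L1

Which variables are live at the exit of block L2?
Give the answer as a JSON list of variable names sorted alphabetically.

Answer: ["w"]

Analysis:
def/use:
  L0: {m,w} / ∅
  L1: {v} / ∅
  L2: {k,s} / ∅
  L3: {k,w} / {w}
  L4: {k,s} / ∅
  L5: {g} / ∅

Liveness:
  L0 li=∅ lo={w}
  L1 li={w} lo={w}
  L2 li={w} lo={w}
  L3 li={w} lo={w}
  L4 li={w} lo={w}
  L5 li={w} lo={w}

live-out(L2) = ["w"]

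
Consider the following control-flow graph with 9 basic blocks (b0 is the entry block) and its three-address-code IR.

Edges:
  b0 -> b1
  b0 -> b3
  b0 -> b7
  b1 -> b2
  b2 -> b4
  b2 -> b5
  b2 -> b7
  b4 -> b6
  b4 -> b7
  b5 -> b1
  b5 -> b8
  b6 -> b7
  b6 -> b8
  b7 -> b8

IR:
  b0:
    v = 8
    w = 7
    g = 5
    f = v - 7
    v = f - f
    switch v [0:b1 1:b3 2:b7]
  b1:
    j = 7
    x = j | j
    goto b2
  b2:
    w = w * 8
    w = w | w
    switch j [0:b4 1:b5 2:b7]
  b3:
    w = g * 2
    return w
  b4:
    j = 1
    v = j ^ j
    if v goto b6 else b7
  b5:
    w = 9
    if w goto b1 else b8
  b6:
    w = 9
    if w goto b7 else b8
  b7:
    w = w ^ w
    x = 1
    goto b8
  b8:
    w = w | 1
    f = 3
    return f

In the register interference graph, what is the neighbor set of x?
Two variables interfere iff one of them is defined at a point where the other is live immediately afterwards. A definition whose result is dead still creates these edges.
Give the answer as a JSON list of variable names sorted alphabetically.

Answer: ["j", "w"]

Derivation:
def/use:
  b0: def={f,g,v,w} ue=∅
  b1: def={j,x} ue=∅
  b2: def={w} ue={j,w}
  b3: def={w} ue={g}
  b4: def={j,v} ue=∅
  b5: def={w} ue=∅
  b6: def={w} ue=∅
  b7: def={w,x} ue={w}
  b8: def={f,w} ue={w}

Live sets:
  b0 li=∅ lo={g,w}
  b1 li={w} lo={j,w}
  b2 li={j,w} lo={w}
  b3 li={g} lo=∅
  b4 li={w} lo={w}
  b5 li=∅ lo={w}
  b6 li=∅ lo={w}
  b7 li={w} lo={w}
  b8 li={w} lo=∅

Conflict graph:
  f: {g,w}
  g: {f,v,w}
  j: {w,x}
  v: {g,w}
  w: {f,g,j,v,x}
  x: {j,w}

N(x) = ["j", "w"]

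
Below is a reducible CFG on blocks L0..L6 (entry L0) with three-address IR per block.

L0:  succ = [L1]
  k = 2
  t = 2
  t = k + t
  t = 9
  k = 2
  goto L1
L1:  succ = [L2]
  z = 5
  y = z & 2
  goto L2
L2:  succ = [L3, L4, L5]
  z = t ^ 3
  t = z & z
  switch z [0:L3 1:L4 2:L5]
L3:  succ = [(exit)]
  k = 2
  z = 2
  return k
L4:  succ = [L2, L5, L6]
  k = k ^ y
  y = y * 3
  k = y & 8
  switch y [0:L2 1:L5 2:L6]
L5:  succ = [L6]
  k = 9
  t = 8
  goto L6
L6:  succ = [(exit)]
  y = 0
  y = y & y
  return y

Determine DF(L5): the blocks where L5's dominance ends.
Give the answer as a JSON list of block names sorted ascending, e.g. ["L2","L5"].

Answer: ["L6"]

Analysis:
idom tree: L1←L0 L2←L1 L3←L2 L4←L2 L5←L2 L6←L2
Dom∩ at merges:
  L2: preds {L1,L4}: {L0,L1} ∩ {L0,L1,L2,L4} = {L0,L1}; idom=L1
  L5: preds {L2,L4}: {L0,L1,L2} ∩ {L0,L1,L2,L4} = {L0,L1,L2}; idom=L2
  L6: preds {L4,L5}: {L0,L1,L2,L4} ∩ {L0,L1,L2,L5} = {L0,L1,L2}; idom=L2

DF derivation:
  join L2 pred L1: · stop@L1
  join L2 pred L4: L4→L2 stop@L1
  join L5 pred L2: · stop@L2
  join L5 pred L4: L4 stop@L2
  join L6 pred L4: L4 stop@L2
  join L6 pred L5: L5 stop@L2
  L0 → ∅
  L1 → ∅
  L2 → {L2}
  L3 → ∅
  L4 → {L2,L5,L6}
  L5 → {L6}
  L6 → ∅

DF(L5) = ["L6"]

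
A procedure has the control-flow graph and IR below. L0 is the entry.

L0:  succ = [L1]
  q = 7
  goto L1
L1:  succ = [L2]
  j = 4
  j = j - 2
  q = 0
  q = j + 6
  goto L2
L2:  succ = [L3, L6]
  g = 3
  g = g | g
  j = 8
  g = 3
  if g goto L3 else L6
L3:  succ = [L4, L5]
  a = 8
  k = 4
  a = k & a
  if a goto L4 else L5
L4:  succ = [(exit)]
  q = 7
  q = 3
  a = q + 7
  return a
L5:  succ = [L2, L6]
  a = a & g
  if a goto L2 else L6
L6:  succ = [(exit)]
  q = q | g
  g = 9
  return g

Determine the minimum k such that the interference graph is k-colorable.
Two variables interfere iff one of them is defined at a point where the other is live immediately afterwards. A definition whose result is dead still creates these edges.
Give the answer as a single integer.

def/use:
  L0: def={q} ue=∅
  L1: def={j,q} ue=∅
  L2: def={g,j} ue=∅
  L3: def={a,k} ue=∅
  L4: def={a,q} ue=∅
  L5: def={a} ue={a,g}
  L6: def={g,q} ue={g,q}

Live sets:
  L0 li=∅ lo=∅
  L1 li=∅ lo={q}
  L2 li={q} lo={g,q}
  L3 li={g,q} lo={a,g,q}
  L4 li=∅ lo=∅
  L5 li={a,g,q} lo={g,q}
  L6 li={g,q} lo=∅

Interference:
  a↔{g,k,q}
  g↔{a,k,q}
  j↔{q}
  k↔{a,g,q}
  q↔{a,g,j,k}

Colouring:
  clique {a,g,k,q} ⇒ need ≥ 4
  assign a→R1 g→R2 j→R1 k→R3 q→R0 — no edge inside a register ⇒ χ ≤ 4
  χ = 4

Answer: 4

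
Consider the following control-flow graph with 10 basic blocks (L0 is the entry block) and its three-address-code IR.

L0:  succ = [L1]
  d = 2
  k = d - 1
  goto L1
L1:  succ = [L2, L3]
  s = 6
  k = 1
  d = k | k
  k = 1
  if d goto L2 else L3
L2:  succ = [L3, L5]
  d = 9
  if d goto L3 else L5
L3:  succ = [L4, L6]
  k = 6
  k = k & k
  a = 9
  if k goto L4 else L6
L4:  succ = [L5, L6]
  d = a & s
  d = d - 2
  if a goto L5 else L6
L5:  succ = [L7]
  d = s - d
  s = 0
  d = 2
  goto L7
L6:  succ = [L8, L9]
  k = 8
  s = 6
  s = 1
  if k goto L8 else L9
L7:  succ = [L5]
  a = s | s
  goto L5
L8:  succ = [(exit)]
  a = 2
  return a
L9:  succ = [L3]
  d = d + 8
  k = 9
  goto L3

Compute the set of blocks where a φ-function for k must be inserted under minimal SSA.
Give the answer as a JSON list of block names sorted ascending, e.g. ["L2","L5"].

idom tree: L1←L0 L2←L1 L3←L1 L4←L3 L5←L1 L6←L3 L7←L5 L8←L6 L9←L6
Dom at joins:
  L3: preds {L1,L2,L9}: {L0,L1} ∩ {L0,L1,L2} ∩ {L0,L1,L3,L6,L9} = {L0,L1}; idom=L1
  L5: preds {L2,L4,L7}: {L0,L1,L2} ∩ {L0,L1,L3,L4} ∩ {L0,L1,L5,L7} = {L0,L1}; idom=L1
  L6: preds {L3,L4}: {L0,L1,L3} ∩ {L0,L1,L3,L4} = {L0,L1,L3}; idom=L3

Frontier:
  join L3 pred L1: · stop@L1
  join L3 pred L2: L2 stop@L1
  join L3 pred L9: L9→L6→L3 stop@L1
  join L5 pred L2: L2 stop@L1
  join L5 pred L4: L4→L3 stop@L1
  join L5 pred L7: L7→L5 stop@L1
  join L6 pred L3: · stop@L3
  join L6 pred L4: L4 stop@L3
  L0: DF=∅
  L1: DF=∅
  L2: DF={L3,L5}
  L3: DF={L3,L5}
  L4: DF={L5,L6}
  L5: DF={L5}
  L6: DF={L3}
  L7: DF={L5}
  L8: DF=∅
  L9: DF={L3}

φ for k: defs {L0,L1,L3,L6,L9}
  DF⁺ = {L3,L5}

Answer: ["L3", "L5"]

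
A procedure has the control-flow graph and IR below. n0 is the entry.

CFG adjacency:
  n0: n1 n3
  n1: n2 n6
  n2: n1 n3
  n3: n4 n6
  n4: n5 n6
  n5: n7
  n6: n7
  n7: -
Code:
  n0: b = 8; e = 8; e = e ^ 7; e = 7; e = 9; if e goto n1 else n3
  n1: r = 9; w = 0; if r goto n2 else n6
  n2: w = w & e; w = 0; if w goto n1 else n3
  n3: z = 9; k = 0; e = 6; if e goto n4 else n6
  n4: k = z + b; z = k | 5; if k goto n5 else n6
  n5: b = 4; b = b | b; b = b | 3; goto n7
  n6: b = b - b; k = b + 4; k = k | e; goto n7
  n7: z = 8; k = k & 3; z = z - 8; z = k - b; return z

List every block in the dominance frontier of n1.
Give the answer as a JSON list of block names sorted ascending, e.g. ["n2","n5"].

Answer: ["n1", "n3", "n6"]

Derivation:
idom tree: n1←n0 n2←n1 n3←n0 n4←n3 n5←n4 n6←n0 n7←n0
Dom at joins:
  n1: preds {n0,n2}: {n0} ∩ {n0,n1,n2} = {n0}; idom=n0
  n3: preds {n0,n2}: {n0} ∩ {n0,n1,n2} = {n0}; idom=n0
  n6: preds {n1,n3,n4}: {n0,n1} ∩ {n0,n3} ∩ {n0,n3,n4} = {n0}; idom=n0
  n7: preds {n5,n6}: {n0,n3,n4,n5} ∩ {n0,n6} = {n0}; idom=n0

DF derivation:
  n1←n0: walk · to n0
  n1←n2: walk n2→n1 to n0
  n3←n0: walk · to n0
  n3←n2: walk n2→n1 to n0
  n6←n1: walk n1 to n0
  n6←n3: walk n3 to n0
  n6←n4: walk n4→n3 to n0
  n7←n5: walk n5→n4→n3 to n0
  n7←n6: walk n6 to n0
  DF(n0)=∅
  DF(n1)={n1,n3,n6}
  DF(n2)={n1,n3}
  DF(n3)={n6,n7}
  DF(n4)={n6,n7}
  DF(n5)={n7}
  DF(n6)={n7}
  DF(n7)=∅

DF(n1) = ["n1", "n3", "n6"]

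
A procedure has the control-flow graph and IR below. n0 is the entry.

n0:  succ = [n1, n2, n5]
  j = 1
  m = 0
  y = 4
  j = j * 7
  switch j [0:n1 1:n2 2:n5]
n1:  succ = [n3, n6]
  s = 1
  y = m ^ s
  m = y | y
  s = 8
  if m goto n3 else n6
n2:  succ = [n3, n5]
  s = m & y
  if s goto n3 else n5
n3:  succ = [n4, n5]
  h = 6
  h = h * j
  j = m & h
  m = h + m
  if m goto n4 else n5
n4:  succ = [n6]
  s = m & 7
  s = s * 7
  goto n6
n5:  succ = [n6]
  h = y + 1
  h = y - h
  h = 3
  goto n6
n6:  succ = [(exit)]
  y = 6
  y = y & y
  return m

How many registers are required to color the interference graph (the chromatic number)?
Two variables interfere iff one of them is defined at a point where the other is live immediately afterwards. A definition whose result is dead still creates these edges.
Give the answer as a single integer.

Answer: 4

Analysis:
def/use:
  n0: {j,m,y} / ∅
  n1: {m,s,y} / {m}
  n2: {s} / {m,y}
  n3: {h,j,m} / {j,m}
  n4: {s} / {m}
  n5: {h} / {y}
  n6: {y} / {m}

Live sets:
  n0 li=∅ lo={j,m,y}
  n1 li={j,m} lo={j,m,y}
  n2 li={j,m,y} lo={j,m,y}
  n3 li={j,m,y} lo={m,y}
  n4 li={m} lo={m}
  n5 li={m,y} lo={m}
  n6 li={m} lo=∅

Interfere edges:
  h↔{j,m,y}
  j↔{h,m,s,y}
  m↔{h,j,s,y}
  s↔{j,m,y}
  y↔{h,j,m,s}

Registers:
  {h,j,m,y} pairwise interfere (4-clique) ⇒ χ ≥ 4
  4-colouring: R0={j}  R1={m}  R2={y}  R3={h,s}
  χ = 4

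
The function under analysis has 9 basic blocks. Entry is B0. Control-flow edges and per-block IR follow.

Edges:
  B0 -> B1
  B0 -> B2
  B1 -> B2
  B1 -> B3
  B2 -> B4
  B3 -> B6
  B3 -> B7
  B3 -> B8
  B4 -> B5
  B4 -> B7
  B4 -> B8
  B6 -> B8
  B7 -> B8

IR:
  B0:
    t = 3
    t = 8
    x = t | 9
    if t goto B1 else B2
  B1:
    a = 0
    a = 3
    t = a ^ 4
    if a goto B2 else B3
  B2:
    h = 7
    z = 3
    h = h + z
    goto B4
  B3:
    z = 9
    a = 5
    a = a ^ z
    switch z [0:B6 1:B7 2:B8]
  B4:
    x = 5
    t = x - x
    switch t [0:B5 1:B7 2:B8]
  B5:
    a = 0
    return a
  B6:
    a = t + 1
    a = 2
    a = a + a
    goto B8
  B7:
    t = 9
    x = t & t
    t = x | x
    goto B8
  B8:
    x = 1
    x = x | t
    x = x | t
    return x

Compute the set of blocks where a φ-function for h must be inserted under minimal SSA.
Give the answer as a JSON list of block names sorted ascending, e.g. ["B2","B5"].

idom tree: B1←B0 B2←B0 B3←B1 B4←B2 B5←B4 B6←B3 B7←B0 B8←B0
Join-block Dom:
  B2: preds {B0,B1}: {B0} ∩ {B0,B1} = {B0}; idom=B0
  B7: preds {B3,B4}: {B0,B1,B3} ∩ {B0,B2,B4} = {B0}; idom=B0
  B8: preds {B3,B4,B6,B7}: {B0,B1,B3} ∩ {B0,B2,B4} ∩ {B0,B1,B3,B6} ∩ {B0,B7} = {B0}; idom=B0

Frontier:
  B2←B0: walk · to B0
  B2←B1: walk B1 to B0
  B7←B3: walk B3→B1 to B0
  B7←B4: walk B4→B2 to B0
  B8←B3: walk B3→B1 to B0
  B8←B4: walk B4→B2 to B0
  B8←B6: walk B6→B3→B1 to B0
  B8←B7: walk B7 to B0
  DF(B0)=∅
  DF(B1)={B2,B7,B8}
  DF(B2)={B7,B8}
  DF(B3)={B7,B8}
  DF(B4)={B7,B8}
  DF(B5)=∅
  DF(B6)={B8}
  DF(B7)={B8}
  DF(B8)=∅

φ for h: defs {B2}
  DF⁺ = {B7,B8}

Answer: ["B7", "B8"]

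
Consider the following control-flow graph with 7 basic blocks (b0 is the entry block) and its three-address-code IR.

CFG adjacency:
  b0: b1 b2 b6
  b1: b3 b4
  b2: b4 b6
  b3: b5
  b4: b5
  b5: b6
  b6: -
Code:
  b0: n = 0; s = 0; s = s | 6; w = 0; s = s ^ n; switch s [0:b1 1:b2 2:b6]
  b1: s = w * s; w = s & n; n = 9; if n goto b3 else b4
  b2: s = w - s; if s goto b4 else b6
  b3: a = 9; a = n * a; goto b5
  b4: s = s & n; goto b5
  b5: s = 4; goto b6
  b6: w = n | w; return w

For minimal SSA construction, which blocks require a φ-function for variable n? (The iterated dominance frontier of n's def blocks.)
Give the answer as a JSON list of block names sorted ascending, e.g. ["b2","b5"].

idom tree: b1←b0 b2←b0 b3←b1 b4←b0 b5←b0 b6←b0
Join-block Dom:
  b4: preds {b1,b2}: {b0,b1} ∩ {b0,b2} = {b0}; idom=b0
  b5: preds {b3,b4}: {b0,b1,b3} ∩ {b0,b4} = {b0}; idom=b0
  b6: preds {b0,b2,b5}: {b0} ∩ {b0,b2} ∩ {b0,b5} = {b0}; idom=b0

Frontier:
  join b4 pred b1: b1 stop@b0
  join b4 pred b2: b2 stop@b0
  join b5 pred b3: b3→b1 stop@b0
  join b5 pred b4: b4 stop@b0
  join b6 pred b0: · stop@b0
  join b6 pred b2: b2 stop@b0
  join b6 pred b5: b5 stop@b0
  b0 → ∅
  b1 → {b4,b5}
  b2 → {b4,b6}
  b3 → {b5}
  b4 → {b5}
  b5 → {b6}
  b6 → ∅

φ for n: defs {b0,b1}
  DF⁺ = {b4,b5,b6}

Answer: ["b4", "b5", "b6"]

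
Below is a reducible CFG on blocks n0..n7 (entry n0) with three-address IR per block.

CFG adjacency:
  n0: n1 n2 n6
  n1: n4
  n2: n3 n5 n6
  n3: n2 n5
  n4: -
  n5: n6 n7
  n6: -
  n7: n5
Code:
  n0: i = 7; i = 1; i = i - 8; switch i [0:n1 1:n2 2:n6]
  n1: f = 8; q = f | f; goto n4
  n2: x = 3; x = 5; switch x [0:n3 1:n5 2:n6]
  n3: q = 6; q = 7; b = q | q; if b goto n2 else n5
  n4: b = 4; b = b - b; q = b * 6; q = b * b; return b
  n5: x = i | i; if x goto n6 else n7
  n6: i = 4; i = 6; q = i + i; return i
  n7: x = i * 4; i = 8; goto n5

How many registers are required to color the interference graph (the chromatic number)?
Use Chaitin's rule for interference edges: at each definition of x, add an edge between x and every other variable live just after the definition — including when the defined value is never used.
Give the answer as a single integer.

Answer: 3

Analysis:
Per-block:
  n0: {i} / ∅
  n1: {f,q} / ∅
  n2: {x} / ∅
  n3: {b,q} / ∅
  n4: {b,q} / ∅
  n5: {x} / {i}
  n6: {i,q} / ∅
  n7: {i,x} / {i}

Live sets:
  live n0: ∅→{i}
  live n1: ∅→∅
  live n2: {i}→{i}
  live n3: {i}→{i}
  live n4: ∅→∅
  live n5: {i}→{i}
  live n6: ∅→∅
  live n7: {i}→{i}

Interference:
  b↔{i,q}
  f↔∅
  i↔{b,q,x}
  q↔{b,i}
  x↔{i}

Registers:
  {b,i,q} pairwise interfere (3-clique) ⇒ χ ≥ 3
  assign b→R1 f→R0 i→R0 q→R2 x→R1 — no edge inside a register ⇒ χ ≤ 3
  χ = 3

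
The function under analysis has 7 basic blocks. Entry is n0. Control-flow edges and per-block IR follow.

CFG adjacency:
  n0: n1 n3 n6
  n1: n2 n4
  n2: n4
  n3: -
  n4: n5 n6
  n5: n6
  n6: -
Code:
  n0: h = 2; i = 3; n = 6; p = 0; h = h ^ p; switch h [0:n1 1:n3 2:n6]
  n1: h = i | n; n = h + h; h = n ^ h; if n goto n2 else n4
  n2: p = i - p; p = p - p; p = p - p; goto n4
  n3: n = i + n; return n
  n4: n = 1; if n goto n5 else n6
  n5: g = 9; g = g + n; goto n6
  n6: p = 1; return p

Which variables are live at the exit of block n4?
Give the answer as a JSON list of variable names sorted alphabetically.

Per-block:
  n0: def={h,i,n,p} ue=∅
  n1: def={h,n} ue={i,n}
  n2: def={p} ue={i,p}
  n3: def={n} ue={i,n}
  n4: def={n} ue=∅
  n5: def={g} ue={n}
  n6: def={p} ue=∅

Backward fixpoint:
  n0 li=∅ lo={i,n,p}
  n1 li={i,n,p} lo={i,p}
  n2 li={i,p} lo=∅
  n3 li={i,n} lo=∅
  n4 li=∅ lo={n}
  n5 li={n} lo=∅
  n6 li=∅ lo=∅

live-out(n4) = ["n"]

Answer: ["n"]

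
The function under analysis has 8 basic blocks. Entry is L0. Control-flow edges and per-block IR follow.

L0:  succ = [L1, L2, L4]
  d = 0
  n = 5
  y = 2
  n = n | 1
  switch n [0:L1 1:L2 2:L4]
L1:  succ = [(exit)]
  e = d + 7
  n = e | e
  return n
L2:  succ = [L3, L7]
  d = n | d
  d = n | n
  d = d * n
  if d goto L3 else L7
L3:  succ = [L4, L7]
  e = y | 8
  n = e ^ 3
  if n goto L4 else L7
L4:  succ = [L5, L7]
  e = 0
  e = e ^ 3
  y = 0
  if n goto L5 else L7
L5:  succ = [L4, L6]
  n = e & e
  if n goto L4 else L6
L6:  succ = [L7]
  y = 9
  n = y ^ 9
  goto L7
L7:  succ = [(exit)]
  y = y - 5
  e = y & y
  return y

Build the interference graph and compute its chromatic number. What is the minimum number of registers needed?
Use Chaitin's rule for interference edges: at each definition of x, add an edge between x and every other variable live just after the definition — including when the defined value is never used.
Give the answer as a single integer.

Answer: 3

Derivation:
Block summaries:
  L0: {d,n,y} / ∅
  L1: {e,n} / {d}
  L2: {d} / {d,n}
  L3: {e,n} / {y}
  L4: {e,y} / {n}
  L5: {n} / {e}
  L6: {n,y} / ∅
  L7: {e,y} / {y}

Live sets:
  L0: in=∅ out={d,n,y}
  L1: in={d} out=∅
  L2: in={d,n,y} out={y}
  L3: in={y} out={n,y}
  L4: in={n} out={e,y}
  L5: in={e} out={n}
  L6: in=∅ out={y}
  L7: in={y} out=∅

Interference:
  d↔{n,y}
  e↔{n,y}
  n↔{d,e,y}
  y↔{d,e,n}

Registers:
  {d,n,y} pairwise interfere (3-clique) ⇒ χ ≥ 3
  3-colouring: r0={n}  r1={y}  r2={d,e}
  χ = 3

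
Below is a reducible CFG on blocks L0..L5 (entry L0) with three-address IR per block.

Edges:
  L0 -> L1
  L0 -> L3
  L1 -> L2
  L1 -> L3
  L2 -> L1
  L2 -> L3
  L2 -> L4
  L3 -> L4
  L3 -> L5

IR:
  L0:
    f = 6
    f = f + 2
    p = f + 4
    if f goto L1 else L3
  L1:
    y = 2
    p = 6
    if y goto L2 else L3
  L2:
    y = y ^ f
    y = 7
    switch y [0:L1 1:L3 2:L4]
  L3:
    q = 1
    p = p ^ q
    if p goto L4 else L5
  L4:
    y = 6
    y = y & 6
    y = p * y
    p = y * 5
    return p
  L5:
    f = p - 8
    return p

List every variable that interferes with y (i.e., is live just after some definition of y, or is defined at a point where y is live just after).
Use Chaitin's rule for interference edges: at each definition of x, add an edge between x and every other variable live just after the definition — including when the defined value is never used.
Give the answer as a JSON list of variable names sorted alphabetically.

Answer: ["f", "p"]

Working:
Block summaries:
  L0: {f,p} / ∅
  L1: {p,y} / ∅
  L2: {y} / {f,y}
  L3: {p,q} / {p}
  L4: {p,y} / {p}
  L5: {f} / {p}

Liveness:
  L0: in=∅ out={f,p}
  L1: in={f} out={f,p,y}
  L2: in={f,p,y} out={f,p}
  L3: in={p} out={p}
  L4: in={p} out=∅
  L5: in={p} out=∅

Interfere edges:
  f — {p,y}
  p — {f,q,y}
  q — {p}
  y — {f,p}

N(y) = ["f", "p"]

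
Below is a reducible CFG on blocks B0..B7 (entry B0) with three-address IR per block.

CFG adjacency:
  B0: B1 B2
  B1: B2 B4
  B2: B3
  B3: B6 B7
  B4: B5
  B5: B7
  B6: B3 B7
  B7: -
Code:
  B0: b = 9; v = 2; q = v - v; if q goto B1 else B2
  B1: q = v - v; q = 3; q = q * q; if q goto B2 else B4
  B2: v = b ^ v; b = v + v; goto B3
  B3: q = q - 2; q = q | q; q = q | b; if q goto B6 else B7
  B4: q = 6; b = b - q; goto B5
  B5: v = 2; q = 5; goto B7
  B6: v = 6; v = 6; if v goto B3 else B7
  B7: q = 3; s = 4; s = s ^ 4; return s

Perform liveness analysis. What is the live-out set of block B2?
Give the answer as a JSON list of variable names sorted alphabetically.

def/use:
  B0 def {b,q,v} use ∅
  B1 def {q} use {v}
  B2 def {b,v} use {b,v}
  B3 def {q} use {b,q}
  B4 def {b,q} use {b}
  B5 def {q,v} use ∅
  B6 def {v} use ∅
  B7 def {q,s} use ∅

Liveness:
  live B0: ∅→{b,q,v}
  live B1: {b,v}→{b,q,v}
  live B2: {b,q,v}→{b,q}
  live B3: {b,q}→{b,q}
  live B4: {b}→∅
  live B5: ∅→∅
  live B6: {b,q}→{b,q}
  live B7: ∅→∅

live-out(B2) = ["b", "q"]

Answer: ["b", "q"]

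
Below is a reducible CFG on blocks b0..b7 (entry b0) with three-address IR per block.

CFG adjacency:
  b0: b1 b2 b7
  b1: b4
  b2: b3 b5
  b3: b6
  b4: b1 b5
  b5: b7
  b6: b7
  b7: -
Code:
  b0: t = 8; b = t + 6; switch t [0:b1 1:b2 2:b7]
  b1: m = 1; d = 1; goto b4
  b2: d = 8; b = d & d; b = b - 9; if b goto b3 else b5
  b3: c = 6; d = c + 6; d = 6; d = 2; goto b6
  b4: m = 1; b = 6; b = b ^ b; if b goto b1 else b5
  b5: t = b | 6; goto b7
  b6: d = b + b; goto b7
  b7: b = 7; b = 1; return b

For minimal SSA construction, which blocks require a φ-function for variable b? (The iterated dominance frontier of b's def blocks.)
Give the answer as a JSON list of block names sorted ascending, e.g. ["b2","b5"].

idom tree: b1←b0 b2←b0 b3←b2 b4←b1 b5←b0 b6←b3 b7←b0
Join-block Dom:
  b1: preds {b0,b4}: {b0} ∩ {b0,b1,b4} = {b0}; idom=b0
  b5: preds {b2,b4}: {b0,b2} ∩ {b0,b1,b4} = {b0}; idom=b0
  b7: preds {b0,b5,b6}: {b0} ∩ {b0,b5} ∩ {b0,b2,b3,b6} = {b0}; idom=b0

DF derivation:
  join b1 pred b0: · stop@b0
  join b1 pred b4: b4→b1 stop@b0
  join b5 pred b2: b2 stop@b0
  join b5 pred b4: b4→b1 stop@b0
  join b7 pred b0: · stop@b0
  join b7 pred b5: b5 stop@b0
  join b7 pred b6: b6→b3→b2 stop@b0
  b0 → ∅
  b1 → {b1,b5}
  b2 → {b5,b7}
  b3 → {b7}
  b4 → {b1,b5}
  b5 → {b7}
  b6 → {b7}
  b7 → ∅

φ for b: defs {b0,b2,b4,b7}
  DF⁺ = {b1,b5,b7}

Answer: ["b1", "b5", "b7"]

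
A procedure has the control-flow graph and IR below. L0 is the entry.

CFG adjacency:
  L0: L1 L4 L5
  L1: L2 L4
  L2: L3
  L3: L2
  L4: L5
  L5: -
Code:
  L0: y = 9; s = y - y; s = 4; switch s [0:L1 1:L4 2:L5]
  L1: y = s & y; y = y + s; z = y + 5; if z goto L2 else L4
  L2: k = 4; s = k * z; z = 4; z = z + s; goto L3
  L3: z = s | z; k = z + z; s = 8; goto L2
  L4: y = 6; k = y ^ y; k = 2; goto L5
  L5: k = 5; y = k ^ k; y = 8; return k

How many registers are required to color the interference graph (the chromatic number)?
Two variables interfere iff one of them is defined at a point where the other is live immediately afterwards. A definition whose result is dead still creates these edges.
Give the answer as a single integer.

Block summaries:
  L0: def={s,y} ue=∅
  L1: def={y,z} ue={s,y}
  L2: def={k,s,z} ue={z}
  L3: def={k,s,z} ue={s,z}
  L4: def={k,y} ue=∅
  L5: def={k,y} ue=∅

Live sets:
  L0: in=∅ out={s,y}
  L1: in={s,y} out={z}
  L2: in={z} out={s,z}
  L3: in={s,z} out={z}
  L4: in=∅ out=∅
  L5: in=∅ out=∅

Interference:
  k — {y,z}
  s — {y,z}
  y — {k,s}
  z — {k,s}

Registers:
  {k,y} pairwise interfere (2-clique) ⇒ χ ≥ 2
  assign k→R0 s→R0 y→R1 z→R1 — no edge inside a register ⇒ χ ≤ 2
  χ = 2

Answer: 2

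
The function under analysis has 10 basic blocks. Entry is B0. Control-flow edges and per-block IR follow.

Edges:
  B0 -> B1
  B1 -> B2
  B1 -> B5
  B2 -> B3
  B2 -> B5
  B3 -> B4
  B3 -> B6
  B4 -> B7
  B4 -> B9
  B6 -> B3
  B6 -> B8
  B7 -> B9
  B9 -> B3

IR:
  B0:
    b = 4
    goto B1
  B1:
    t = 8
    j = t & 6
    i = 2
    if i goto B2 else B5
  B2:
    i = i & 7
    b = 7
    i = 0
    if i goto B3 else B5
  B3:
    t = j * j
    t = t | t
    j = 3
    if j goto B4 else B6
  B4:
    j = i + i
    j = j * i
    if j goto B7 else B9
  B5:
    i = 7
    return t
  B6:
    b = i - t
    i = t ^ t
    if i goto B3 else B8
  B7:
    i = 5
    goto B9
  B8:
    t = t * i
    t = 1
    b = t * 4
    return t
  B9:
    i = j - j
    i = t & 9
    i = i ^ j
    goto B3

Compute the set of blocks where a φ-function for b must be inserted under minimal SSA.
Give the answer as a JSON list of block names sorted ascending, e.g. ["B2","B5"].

idom tree: B1←B0 B2←B1 B3←B2 B4←B3 B5←B1 B6←B3 B7←B4 B8←B6 B9←B4
Dom∩ at merges:
  B3: preds {B2,B6,B9}: {B0,B1,B2} ∩ {B0,B1,B2,B3,B6} ∩ {B0,B1,B2,B3,B4,B9} = {B0,B1,B2}; idom=B2
  B5: preds {B1,B2}: {B0,B1} ∩ {B0,B1,B2} = {B0,B1}; idom=B1
  B9: preds {B4,B7}: {B0,B1,B2,B3,B4} ∩ {B0,B1,B2,B3,B4,B7} = {B0,B1,B2,B3,B4}; idom=B4

DF walk-up:
  join B3 pred B2: · stop@B2
  join B3 pred B6: B6→B3 stop@B2
  join B3 pred B9: B9→B4→B3 stop@B2
  join B5 pred B1: · stop@B1
  join B5 pred B2: B2 stop@B1
  join B9 pred B4: · stop@B4
  join B9 pred B7: B7 stop@B4
  B0 → ∅
  B1 → ∅
  B2 → {B5}
  B3 → {B3}
  B4 → {B3}
  B5 → ∅
  B6 → {B3}
  B7 → {B9}
  B8 → ∅
  B9 → {B3}

φ for b: defs {B0,B2,B6,B8}
  DF⁺ = {B3,B5}

Answer: ["B3", "B5"]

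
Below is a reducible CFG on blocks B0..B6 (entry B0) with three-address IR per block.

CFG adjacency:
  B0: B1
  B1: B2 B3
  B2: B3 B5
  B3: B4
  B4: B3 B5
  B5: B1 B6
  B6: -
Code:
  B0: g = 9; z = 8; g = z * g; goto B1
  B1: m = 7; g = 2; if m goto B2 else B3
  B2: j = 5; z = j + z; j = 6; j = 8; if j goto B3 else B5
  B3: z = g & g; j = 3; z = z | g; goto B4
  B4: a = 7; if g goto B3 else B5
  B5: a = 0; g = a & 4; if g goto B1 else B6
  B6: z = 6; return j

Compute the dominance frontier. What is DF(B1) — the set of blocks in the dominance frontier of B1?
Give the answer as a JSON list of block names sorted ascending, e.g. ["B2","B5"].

Answer: ["B1"]

Derivation:
idom tree: B1←B0 B2←B1 B3←B1 B4←B3 B5←B1 B6←B5
Dom at joins:
  B1: preds {B0,B5}: {B0} ∩ {B0,B1,B5} = {B0}; idom=B0
  B3: preds {B1,B2,B4}: {B0,B1} ∩ {B0,B1,B2} ∩ {B0,B1,B3,B4} = {B0,B1}; idom=B1
  B5: preds {B2,B4}: {B0,B1,B2} ∩ {B0,B1,B3,B4} = {B0,B1}; idom=B1

DF walk-up:
  join B1 pred B0: · stop@B0
  join B1 pred B5: B5→B1 stop@B0
  join B3 pred B1: · stop@B1
  join B3 pred B2: B2 stop@B1
  join B3 pred B4: B4→B3 stop@B1
  join B5 pred B2: B2 stop@B1
  join B5 pred B4: B4→B3 stop@B1
  B0 → ∅
  B1 → {B1}
  B2 → {B3,B5}
  B3 → {B3,B5}
  B4 → {B3,B5}
  B5 → {B1}
  B6 → ∅

DF(B1) = ["B1"]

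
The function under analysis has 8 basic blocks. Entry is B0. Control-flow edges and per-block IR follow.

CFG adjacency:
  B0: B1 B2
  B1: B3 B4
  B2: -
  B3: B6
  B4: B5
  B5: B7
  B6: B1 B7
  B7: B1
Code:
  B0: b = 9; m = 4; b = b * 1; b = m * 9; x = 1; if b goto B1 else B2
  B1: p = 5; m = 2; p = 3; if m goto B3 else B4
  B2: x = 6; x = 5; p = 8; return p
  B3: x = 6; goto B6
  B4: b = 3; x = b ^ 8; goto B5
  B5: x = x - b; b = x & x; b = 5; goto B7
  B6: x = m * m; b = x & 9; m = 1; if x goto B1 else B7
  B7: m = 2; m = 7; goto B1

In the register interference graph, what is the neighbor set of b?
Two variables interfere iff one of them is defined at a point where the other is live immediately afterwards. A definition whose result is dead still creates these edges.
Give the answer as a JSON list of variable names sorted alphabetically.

Answer: ["m", "x"]

Analysis:
def/use:
  B0: {b,m,x} / ∅
  B1: {m,p} / ∅
  B2: {p,x} / ∅
  B3: {x} / ∅
  B4: {b,x} / ∅
  B5: {b,x} / {b,x}
  B6: {b,m,x} / {m}
  B7: {m} / ∅

Backward fixpoint:
  B0 li=∅ lo=∅
  B1 li=∅ lo={m}
  B2 li=∅ lo=∅
  B3 li={m} lo={m}
  B4 li=∅ lo={b,x}
  B5 li={b,x} lo=∅
  B6 li={m} lo=∅
  B7 li=∅ lo=∅

Interfere edges:
  b — {m,x}
  m — {b,p,x}
  p — {m}
  x — {b,m}

N(b) = ["m", "x"]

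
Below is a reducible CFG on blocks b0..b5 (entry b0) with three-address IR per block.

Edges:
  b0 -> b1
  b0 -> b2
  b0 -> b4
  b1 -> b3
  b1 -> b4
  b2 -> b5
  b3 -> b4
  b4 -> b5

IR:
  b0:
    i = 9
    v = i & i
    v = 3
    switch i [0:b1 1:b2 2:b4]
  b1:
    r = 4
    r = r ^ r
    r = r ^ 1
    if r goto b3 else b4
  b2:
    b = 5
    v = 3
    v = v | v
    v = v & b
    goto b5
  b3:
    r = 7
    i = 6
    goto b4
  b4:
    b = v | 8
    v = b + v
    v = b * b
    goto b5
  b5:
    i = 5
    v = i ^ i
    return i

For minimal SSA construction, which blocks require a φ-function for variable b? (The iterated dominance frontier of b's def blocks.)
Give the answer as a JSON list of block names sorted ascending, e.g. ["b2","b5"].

idom tree: b1←b0 b2←b0 b3←b1 b4←b0 b5←b0
Join-block Dom:
  b4: preds {b0,b1,b3}: {b0} ∩ {b0,b1} ∩ {b0,b1,b3} = {b0}; idom=b0
  b5: preds {b2,b4}: {b0,b2} ∩ {b0,b4} = {b0}; idom=b0

DF walk-up:
  b4←b0: walk · to b0
  b4←b1: walk b1 to b0
  b4←b3: walk b3→b1 to b0
  b5←b2: walk b2 to b0
  b5←b4: walk b4 to b0
  b0: DF=∅
  b1: DF={b4}
  b2: DF={b5}
  b3: DF={b4}
  b4: DF={b5}
  b5: DF=∅

φ for b: defs {b2,b4}
  DF⁺ = {b5}

Answer: ["b5"]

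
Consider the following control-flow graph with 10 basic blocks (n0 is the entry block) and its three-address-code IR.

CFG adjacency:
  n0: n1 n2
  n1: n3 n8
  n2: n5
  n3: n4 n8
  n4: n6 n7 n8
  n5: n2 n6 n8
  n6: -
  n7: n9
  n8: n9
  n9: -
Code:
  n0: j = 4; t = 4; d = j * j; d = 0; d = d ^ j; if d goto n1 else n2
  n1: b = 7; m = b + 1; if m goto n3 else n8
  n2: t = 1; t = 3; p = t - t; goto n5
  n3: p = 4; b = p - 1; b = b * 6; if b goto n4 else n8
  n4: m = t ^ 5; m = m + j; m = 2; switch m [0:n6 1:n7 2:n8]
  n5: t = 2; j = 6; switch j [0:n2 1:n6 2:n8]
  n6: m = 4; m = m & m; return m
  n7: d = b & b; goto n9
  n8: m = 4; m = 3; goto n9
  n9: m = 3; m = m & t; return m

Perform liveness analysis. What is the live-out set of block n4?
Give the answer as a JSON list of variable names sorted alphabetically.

Per-block:
  n0: def={d,j,t} ue=∅
  n1: def={b,m} ue=∅
  n2: def={p,t} ue=∅
  n3: def={b,p} ue=∅
  n4: def={m} ue={j,t}
  n5: def={j,t} ue=∅
  n6: def={m} ue=∅
  n7: def={d} ue={b}
  n8: def={m} ue=∅
  n9: def={m} ue={t}

Backward fixpoint:
  n0: in=∅ out={j,t}
  n1: in={j,t} out={j,t}
  n2: in=∅ out=∅
  n3: in={j,t} out={b,j,t}
  n4: in={b,j,t} out={b,t}
  n5: in=∅ out={t}
  n6: in=∅ out=∅
  n7: in={b,t} out={t}
  n8: in={t} out={t}
  n9: in={t} out=∅

live-out(n4) = ["b", "t"]

Answer: ["b", "t"]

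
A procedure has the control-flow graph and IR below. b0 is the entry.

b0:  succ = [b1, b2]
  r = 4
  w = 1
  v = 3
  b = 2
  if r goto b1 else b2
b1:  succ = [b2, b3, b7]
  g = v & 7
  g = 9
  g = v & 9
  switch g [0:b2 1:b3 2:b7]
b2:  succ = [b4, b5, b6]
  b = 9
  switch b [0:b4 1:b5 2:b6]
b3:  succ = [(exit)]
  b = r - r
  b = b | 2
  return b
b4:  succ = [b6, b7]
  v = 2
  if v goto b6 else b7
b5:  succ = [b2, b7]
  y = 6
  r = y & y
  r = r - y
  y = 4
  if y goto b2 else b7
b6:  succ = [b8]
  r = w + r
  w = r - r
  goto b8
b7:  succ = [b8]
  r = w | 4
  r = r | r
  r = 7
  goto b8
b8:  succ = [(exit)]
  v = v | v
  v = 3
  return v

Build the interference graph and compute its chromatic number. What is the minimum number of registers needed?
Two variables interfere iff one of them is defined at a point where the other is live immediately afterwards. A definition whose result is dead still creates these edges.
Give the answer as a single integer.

Block summaries:
  b0 def {b,r,v,w} use ∅
  b1 def {g} use {v}
  b2 def {b} use ∅
  b3 def {b} use {r}
  b4 def {v} use ∅
  b5 def {r,y} use ∅
  b6 def {r,w} use {r,w}
  b7 def {r} use {w}
  b8 def {v} use {v}

Live sets:
  b0 li=∅ lo={r,v,w}
  b1 li={r,v,w} lo={r,v,w}
  b2 li={r,v,w} lo={r,v,w}
  b3 li={r} lo=∅
  b4 li={r,w} lo={r,v,w}
  b5 li={v,w} lo={r,v,w}
  b6 li={r,v,w} lo={v}
  b7 li={v,w} lo={v}
  b8 li={v} lo=∅

Interference:
  b↔{r,v,w}
  g↔{r,v,w}
  r↔{b,g,v,w,y}
  v↔{b,g,r,w,y}
  w↔{b,g,r,v,y}
  y↔{r,v,w}

Registers:
  {b,r,v,w} pairwise interfere (4-clique) ⇒ χ ≥ 4
  assign b→r3 g→r3 r→r0 v→r1 w→r2 y→r3 — no edge inside a register ⇒ χ ≤ 4
  χ = 4

Answer: 4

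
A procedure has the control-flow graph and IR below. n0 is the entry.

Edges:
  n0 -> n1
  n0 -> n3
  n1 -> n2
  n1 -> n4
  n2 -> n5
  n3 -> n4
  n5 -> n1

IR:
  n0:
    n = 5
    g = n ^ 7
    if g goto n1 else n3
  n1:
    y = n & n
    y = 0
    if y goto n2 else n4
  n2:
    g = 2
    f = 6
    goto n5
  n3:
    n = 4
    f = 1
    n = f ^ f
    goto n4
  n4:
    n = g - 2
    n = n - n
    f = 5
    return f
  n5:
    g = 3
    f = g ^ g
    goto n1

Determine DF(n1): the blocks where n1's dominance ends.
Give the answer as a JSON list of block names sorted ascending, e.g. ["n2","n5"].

Answer: ["n1", "n4"]

Working:
idom tree: n1←n0 n2←n1 n3←n0 n4←n0 n5←n2
Dom∩ at merges:
  n1: preds {n0,n5}: {n0} ∩ {n0,n1,n2,n5} = {n0}; idom=n0
  n4: preds {n1,n3}: {n0,n1} ∩ {n0,n3} = {n0}; idom=n0

Frontier:
  join n1 pred n0: · stop@n0
  join n1 pred n5: n5→n2→n1 stop@n0
  join n4 pred n1: n1 stop@n0
  join n4 pred n3: n3 stop@n0
  n0: DF=∅
  n1: DF={n1,n4}
  n2: DF={n1}
  n3: DF={n4}
  n4: DF=∅
  n5: DF={n1}

DF(n1) = ["n1", "n4"]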